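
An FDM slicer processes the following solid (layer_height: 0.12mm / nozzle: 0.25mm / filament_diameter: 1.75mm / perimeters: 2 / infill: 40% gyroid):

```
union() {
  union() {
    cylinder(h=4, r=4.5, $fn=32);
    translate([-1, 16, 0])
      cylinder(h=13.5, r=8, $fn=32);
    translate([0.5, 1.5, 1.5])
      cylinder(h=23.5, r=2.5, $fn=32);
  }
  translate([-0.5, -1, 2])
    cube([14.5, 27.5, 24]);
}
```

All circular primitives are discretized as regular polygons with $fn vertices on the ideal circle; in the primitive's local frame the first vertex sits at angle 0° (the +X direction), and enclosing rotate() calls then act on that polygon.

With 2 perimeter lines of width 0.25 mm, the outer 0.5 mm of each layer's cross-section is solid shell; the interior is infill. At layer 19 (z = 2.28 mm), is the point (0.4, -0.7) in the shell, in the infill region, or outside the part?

At z = 2.28 mm: the cylinder: section is a regular 32-gon, circumradius r=4.5; the cylinder at (-1, 16): section is a regular 32-gon, circumradius r=8; the r=2.5 cylinder at (0.5, 1.5) gives a regular 32-gon of circumradius 2.5 (constant along its height); Combining (union): the regions partially overlap (shared area 19.51 mm²), so overlapping operands fuse into one piece — 2 connected regions; the cube at (-0.5, -1) (footprint 14.5×27.5) is included at this height; Combining (union): the regions partially overlap (shared area 114.90 mm²), so overlapping operands fuse into one piece — 1 connected region. Overall, the cross-section is a single solid region. The nearest boundary edge runs (2.50, -3.74)→(1.72, -4.16); distance from the point to it = 3.67 mm. The point is inside the cross-section and 3.67 mm from the nearest boundary — more than the 0.5 mm shell width (2 × 0.25), so it's in the infill interior.

infill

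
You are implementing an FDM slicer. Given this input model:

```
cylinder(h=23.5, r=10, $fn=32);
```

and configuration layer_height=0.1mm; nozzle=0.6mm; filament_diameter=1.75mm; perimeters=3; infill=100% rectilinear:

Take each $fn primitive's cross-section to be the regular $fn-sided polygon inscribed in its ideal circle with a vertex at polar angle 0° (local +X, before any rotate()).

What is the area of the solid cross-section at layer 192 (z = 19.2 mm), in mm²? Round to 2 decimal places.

At z = 19.2 mm: the cylinder: section is a regular 32-gon, circumradius r=10 (area = (32/2)·10.000²·sin(360°/32) = 312.14 mm²). Overall, the cross-section is a single solid region. Net area = 312.14 mm².

312.14 mm²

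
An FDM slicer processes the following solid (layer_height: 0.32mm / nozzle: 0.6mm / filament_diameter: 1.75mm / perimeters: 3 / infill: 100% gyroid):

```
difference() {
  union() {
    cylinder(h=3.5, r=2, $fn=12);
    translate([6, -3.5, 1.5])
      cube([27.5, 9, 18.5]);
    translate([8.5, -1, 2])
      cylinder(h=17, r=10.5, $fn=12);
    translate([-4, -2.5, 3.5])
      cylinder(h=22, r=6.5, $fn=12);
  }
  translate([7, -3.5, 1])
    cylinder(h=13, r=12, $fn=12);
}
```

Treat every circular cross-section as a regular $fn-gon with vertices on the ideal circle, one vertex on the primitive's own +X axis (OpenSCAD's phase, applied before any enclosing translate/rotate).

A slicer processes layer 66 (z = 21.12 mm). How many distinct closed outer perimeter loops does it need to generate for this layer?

At z = 21.12 mm: the cylinder is absent (z outside [0, 3.5]); the cube at (6, -3.5) is absent (z outside [1.5, 20]); the cylinder at (8.5, -1) is not intersected at this z (z outside [2, 19]); the cylinder at (-4, -2.5): section is a regular 12-gon, circumradius r=6.5; Combining (union): only the r=6.5 cylinder at (-4, -2.5) is present, so the union is just that shape — 1 connected region; the cylinder at (7, -3.5) is absent (z outside [1, 14]); Subtracting the remaining from the first: none of the subtracted shapes is present at this height, so the result so far is unchanged — 1 connected region. The result has 1 disconnected region.

1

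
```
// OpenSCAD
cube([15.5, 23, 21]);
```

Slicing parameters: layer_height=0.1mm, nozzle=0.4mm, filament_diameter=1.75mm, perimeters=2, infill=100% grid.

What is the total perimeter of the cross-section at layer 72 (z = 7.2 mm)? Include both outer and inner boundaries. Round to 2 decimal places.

At z = 7.2 mm: the 15.5×23 cube contributes its full rectangle (perimeter 77.00 mm). Overall, the cross-section is a single solid region. Total boundary length (outer) = 77.00 mm.

77.00 mm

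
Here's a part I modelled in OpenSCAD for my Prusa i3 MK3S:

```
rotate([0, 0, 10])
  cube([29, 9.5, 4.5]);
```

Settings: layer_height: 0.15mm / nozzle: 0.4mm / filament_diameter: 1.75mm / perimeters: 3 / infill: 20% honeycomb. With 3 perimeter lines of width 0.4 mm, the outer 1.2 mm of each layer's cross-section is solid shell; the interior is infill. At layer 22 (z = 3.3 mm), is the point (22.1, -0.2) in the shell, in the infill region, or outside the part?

outside

At z = 3.3 mm: the cube (footprint 29×9.5) is included at this height; (rotated 10° about Z; rotation is an isometry so areas/perimeters/island counts are preserved). Overall, the cross-section is a single solid region. Undo the 10° rotation: the query point maps to (21.730, -4.035) in the un-rotated model frame. The nearest boundary edge runs (0.00, 0.00)→(29.00, 0.00); distance from the point to it = 4.03 mm. The point is not inside any of the regions above, so it lies outside the cross-section (4.03 mm from the nearest boundary).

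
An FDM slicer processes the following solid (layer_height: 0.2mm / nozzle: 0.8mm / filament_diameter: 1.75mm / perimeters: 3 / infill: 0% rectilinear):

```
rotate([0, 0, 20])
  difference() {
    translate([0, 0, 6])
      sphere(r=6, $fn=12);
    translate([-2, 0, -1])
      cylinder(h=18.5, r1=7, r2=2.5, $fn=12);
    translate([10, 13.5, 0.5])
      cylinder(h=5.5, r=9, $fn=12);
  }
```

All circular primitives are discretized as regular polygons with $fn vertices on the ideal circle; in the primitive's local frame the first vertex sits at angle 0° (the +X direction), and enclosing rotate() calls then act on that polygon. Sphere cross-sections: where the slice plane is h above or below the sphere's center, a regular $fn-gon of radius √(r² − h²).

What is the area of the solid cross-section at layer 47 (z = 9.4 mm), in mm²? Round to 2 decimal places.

25.40 mm²

At z = 9.4 mm: the sphere: section is a regular 12-gon, circumradius = √(r²−h²) = √(6²−3.4²) = 4.944 (area = (12/2)·4.944²·sin(360°/12) = 73.32 mm²); the cone at (-2, 0) contributes a regular 12-gon of circumradius 4.470 (interpolated between r1=7 and r2=2.5 at t=0.562) (area = (12/2)·4.470²·sin(360°/12) = 59.95 mm²); the cylinder at (10, 13.5) is absent (z outside [0.5, 6]); Taking the first minus the rest: starting from the r=6 sphere (73.32 mm²), the cone at (-2, 0) partially overlaps it — only the 47.92 mm² overlap (of its 59.95 mm²) is removed, clipping the outline — area = 25.40 mm²; (rotated 20° about Z; rotation is an isometry so areas/perimeters/island counts are preserved). Overall, the cross-section is a single solid region. Net area = 25.40 mm².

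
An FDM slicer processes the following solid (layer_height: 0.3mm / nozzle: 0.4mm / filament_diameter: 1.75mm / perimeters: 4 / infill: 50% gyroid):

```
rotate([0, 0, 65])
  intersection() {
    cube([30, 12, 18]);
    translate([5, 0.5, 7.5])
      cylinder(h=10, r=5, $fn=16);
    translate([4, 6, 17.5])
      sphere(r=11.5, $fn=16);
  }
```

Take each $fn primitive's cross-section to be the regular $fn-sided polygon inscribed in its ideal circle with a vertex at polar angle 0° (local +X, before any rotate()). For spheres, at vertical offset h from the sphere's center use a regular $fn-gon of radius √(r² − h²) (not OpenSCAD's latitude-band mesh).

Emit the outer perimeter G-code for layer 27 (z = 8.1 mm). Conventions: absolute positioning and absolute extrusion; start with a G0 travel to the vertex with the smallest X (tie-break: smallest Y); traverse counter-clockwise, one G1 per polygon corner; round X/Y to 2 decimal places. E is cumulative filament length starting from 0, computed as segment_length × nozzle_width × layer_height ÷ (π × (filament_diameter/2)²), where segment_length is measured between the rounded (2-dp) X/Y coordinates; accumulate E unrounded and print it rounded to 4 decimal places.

At z = 8.1 mm: the cube (footprint 30×12) is included at this height; the cylinder at (5, 0.5): section is a regular 16-gon, circumradius r=5; the sphere at (4, 6): section is a regular 16-gon, circumradius = √(r²−h²) = √(11.5²−9.4²) = 6.625; Taking the intersection: the r=5 cylinder at (5, 0.5) partially overlaps the 30×12 cube; clipping to the common part keeps 43.22 mm²; the r=11.5 sphere at (4, 6) partially overlaps the running intersection; clipping to the common part keeps 39.01 mm² — 1 connected region; (whole slice rotated 65° about Z — lengths, areas and connectivity unchanged). The outline is a single polygon with 11 vertices. Extrusion per mm of travel: 0.4 × 0.3 / (π × 0.875²) = 0.049890. Accumulating E over each segment gives final E = 1.1940.

G0 X-3.34 Y4.96 Z8.10
G1 X-3.04 Y3.03 E0.0974
G1 X-2.03 Y1.36 E0.1948
G1 X-0.71 Y0.40 E0.2762
G1 X0.54 Y1.16 E0.3492
G1 X2.84 Y6.09 E0.6206
G1 X2.48 Y8.43 E0.7388
G1 X1.70 Y9.71 E0.8135
G1 X-0.05 Y9.44 E0.9019
G1 X-1.72 Y8.43 E0.9992
G1 X-2.87 Y6.86 E1.0963
G1 X-3.34 Y4.96 E1.1940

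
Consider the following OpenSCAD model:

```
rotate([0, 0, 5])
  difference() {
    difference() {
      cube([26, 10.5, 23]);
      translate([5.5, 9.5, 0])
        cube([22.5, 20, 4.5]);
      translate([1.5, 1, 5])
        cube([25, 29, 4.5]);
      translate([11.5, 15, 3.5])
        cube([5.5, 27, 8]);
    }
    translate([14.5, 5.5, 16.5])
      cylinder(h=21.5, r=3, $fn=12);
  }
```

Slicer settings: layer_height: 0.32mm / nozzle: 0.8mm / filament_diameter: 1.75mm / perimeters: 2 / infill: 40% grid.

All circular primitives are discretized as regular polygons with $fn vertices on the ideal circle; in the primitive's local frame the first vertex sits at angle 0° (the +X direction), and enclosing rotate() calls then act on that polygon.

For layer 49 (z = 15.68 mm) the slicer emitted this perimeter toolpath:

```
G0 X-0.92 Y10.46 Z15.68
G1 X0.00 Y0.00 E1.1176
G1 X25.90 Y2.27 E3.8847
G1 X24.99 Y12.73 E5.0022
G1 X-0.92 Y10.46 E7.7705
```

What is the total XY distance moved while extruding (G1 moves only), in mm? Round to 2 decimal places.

Sum the Euclidean lengths of each G1 segment: total = 73.01 mm.

73.01 mm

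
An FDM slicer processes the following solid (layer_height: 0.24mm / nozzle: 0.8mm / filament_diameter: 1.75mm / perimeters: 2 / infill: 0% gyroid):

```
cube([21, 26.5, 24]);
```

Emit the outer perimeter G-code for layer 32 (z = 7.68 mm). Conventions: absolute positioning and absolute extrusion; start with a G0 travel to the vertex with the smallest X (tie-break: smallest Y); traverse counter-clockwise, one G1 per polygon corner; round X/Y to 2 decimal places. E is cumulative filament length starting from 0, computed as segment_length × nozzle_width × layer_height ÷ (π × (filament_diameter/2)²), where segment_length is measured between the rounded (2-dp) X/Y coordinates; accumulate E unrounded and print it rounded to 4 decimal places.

G0 X0.00 Y0.00 Z7.68
G1 X21.00 Y0.00 E1.6763
G1 X21.00 Y26.50 E3.7917
G1 X0.00 Y26.50 E5.4680
G1 X0.00 Y0.00 E7.5833

At z = 7.68 mm: the cube is present — its section is the full 21×26.5 rectangle. The outline is a single polygon with 4 vertices. Extrusion per mm of travel: 0.8 × 0.24 / (π × 0.875²) = 0.079824. Accumulating E over each segment gives final E = 7.5833.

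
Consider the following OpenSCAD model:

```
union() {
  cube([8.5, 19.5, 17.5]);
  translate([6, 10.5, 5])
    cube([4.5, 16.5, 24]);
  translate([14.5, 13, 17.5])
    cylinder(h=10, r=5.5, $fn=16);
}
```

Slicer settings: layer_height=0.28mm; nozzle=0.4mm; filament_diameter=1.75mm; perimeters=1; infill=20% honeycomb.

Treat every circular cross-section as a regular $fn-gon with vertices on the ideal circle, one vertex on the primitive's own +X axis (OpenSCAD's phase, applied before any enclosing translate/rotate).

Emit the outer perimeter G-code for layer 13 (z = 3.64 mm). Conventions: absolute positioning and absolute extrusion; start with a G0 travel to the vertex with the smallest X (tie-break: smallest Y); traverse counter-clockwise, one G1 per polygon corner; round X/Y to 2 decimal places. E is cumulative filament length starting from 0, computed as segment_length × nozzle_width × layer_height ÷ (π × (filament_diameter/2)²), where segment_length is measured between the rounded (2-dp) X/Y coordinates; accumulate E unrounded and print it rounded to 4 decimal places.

At z = 3.64 mm: the 8.5×19.5 cube contributes its full rectangle; the cube at (6, 10.5) is absent (z outside [5, 29]); the cylinder at (14.5, 13) is absent (z outside [17.5, 27.5]); Merging all regions: only the 8.5×19.5 cube is present, so the union is just that shape — 1 connected region. The outline is a single polygon with 4 vertices. Extrusion per mm of travel: 0.4 × 0.28 / (π × 0.875²) = 0.046564. Accumulating E over each segment gives final E = 2.6076.

G0 X0.00 Y0.00 Z3.64
G1 X8.50 Y0.00 E0.3958
G1 X8.50 Y19.50 E1.3038
G1 X0.00 Y19.50 E1.6996
G1 X0.00 Y0.00 E2.6076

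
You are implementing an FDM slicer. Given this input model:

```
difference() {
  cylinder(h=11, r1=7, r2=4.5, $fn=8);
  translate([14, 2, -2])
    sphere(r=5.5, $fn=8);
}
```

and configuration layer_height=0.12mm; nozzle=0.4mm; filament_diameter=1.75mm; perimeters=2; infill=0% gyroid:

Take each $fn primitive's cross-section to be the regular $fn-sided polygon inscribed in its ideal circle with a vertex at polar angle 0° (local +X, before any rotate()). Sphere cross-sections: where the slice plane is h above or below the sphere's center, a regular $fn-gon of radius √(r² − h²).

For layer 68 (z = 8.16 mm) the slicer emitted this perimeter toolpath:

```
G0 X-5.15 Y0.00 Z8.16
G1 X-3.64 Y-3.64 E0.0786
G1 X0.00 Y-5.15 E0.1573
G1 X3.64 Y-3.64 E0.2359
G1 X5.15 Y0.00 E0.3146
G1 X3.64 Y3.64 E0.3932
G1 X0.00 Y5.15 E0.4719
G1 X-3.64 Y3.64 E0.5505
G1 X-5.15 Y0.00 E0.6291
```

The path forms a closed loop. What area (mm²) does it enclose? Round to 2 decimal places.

74.98 mm²

Apply the shoelace formula to the sequence of (X, Y) vertices; enclosed area = 74.98 mm².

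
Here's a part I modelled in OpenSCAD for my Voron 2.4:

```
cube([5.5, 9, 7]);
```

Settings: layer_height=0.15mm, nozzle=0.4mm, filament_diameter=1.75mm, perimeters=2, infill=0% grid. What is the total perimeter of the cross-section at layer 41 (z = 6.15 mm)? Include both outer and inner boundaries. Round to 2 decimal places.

At z = 6.15 mm: the cube (footprint 5.5×9) is included at this height (perimeter 29.00 mm). Overall, the cross-section is a single solid region. Total boundary length (outer) = 29.00 mm.

29.00 mm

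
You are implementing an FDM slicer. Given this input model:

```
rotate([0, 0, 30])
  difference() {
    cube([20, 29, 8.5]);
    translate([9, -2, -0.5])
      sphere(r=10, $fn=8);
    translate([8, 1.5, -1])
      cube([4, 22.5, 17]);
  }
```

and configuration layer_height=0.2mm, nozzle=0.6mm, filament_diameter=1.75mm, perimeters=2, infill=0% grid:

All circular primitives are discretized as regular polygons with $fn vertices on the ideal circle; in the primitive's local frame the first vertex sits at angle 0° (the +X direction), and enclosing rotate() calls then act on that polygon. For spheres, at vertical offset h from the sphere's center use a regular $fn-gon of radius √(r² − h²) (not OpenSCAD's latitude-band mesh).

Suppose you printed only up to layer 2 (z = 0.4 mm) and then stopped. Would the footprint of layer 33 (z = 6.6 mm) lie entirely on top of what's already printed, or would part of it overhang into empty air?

part overhangs

Compare the two slices. At z = 0.4: the cube (footprint 20×29) is included at this height (area 580.00 mm²); the r=10 sphere at (9, -2) contributes a regular 8-gon of circumradius √(10²−0.9²) = 9.959 (area = (8/2)·9.959²·sin(360°/8) = 280.55 mm²); the 4×22.5 cube at (8, 1.5) contributes its full rectangle (area 90.00 mm²); Subtracting the remaining from the first: starting from the 20×29 cube (580.00 mm²), the r=10 sphere at (9, -2) partially overlaps it — only the 102.07 mm² overlap (of its 280.55 mm²) is removed, clipping the outline; the 4×22.5 cube at (8, 1.5) partially overlaps it — only the 66.23 mm² overlap (of its 90.00 mm²) is removed, clipping the outline — area = 411.69 mm²; (rotated 30° about Z; rotation is an isometry so areas/perimeters/island counts are preserved). At z = 6.6: the cube (footprint 20×29) is included at this height (area 580.00 mm²); the r=10 sphere at (9, -2) slices to a regular 8-gon of circumradius 7.042 (√(r²−h²) with h=7.1 from center) (area = (8/2)·7.042²·sin(360°/8) = 140.26 mm²); the 4×22.5 cube at (8, 1.5) contributes its full rectangle (area 90.00 mm²); Subtracting the remaining from the first: starting from the 20×29 cube (580.00 mm²), the r=10 sphere at (9, -2) partially overlaps it — only the 43.62 mm² overlap (of its 140.26 mm²) is removed, clipping the outline; the 4×22.5 cube at (8, 1.5) partially overlaps it — only the 77.90 mm² overlap (of its 90.00 mm²) is removed, clipping the outline — area = 458.48 mm²; (whole slice rotated 30° about Z — lengths, areas and connectivity unchanged). Checking containment: at z = 6.6 the cross-section extends beyond the z = 0.4 cross-section by about 46.79 mm².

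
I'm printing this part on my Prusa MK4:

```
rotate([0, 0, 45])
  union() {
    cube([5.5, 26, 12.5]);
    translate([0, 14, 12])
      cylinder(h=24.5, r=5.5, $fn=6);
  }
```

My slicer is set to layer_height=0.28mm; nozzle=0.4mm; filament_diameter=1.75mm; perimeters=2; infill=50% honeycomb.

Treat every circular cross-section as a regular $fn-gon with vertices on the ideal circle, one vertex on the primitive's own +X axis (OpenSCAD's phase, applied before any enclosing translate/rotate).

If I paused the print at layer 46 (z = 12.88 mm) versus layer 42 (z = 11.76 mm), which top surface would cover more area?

layer 42 (z = 11.76 mm)

Layer 46 (z = 12.88): the cube is absent (z outside [0, 12.5]); the r=5.5 cylinder at (0, 14) contributes a regular 6-gon of circumradius 5.5 (area = (6/2)·5.500²·sin(360°/6) = 78.59 mm²); Taking the union: only the r=5.5 cylinder at (0, 14) is present, so the union is just that shape — area = 78.59 mm²; (rotated 45° about Z; rotation is an isometry so areas/perimeters/island counts are preserved). So its area = 78.59 mm². Layer 42 (z = 11.76): the cube (footprint 5.5×26) is included at this height (area 143.00 mm²); the cylinder at (0, 14) is not intersected at this z (z outside [12, 36.5]); Taking the union: only the 5.5×26 cube is present, so the union is just that shape — area = 143.00 mm²; (whole slice rotated 45° about Z — lengths, areas and connectivity unchanged). So its area = 143.00 mm². Layer 42 is larger (143.00 vs 78.59 mm²).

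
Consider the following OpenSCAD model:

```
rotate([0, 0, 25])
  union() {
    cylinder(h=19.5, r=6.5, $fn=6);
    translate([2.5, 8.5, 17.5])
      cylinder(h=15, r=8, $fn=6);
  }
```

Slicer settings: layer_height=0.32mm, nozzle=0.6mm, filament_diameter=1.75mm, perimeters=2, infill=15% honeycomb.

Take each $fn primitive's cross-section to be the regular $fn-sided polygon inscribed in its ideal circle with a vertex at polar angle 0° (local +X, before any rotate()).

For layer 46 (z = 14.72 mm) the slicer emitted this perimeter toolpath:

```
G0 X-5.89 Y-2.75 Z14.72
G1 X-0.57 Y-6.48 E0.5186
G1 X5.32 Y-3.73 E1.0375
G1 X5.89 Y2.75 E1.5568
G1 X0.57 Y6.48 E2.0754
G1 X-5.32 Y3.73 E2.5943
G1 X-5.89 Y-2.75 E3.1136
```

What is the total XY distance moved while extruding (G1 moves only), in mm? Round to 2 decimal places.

Sum the Euclidean lengths of each G1 segment: total = 39.01 mm.

39.01 mm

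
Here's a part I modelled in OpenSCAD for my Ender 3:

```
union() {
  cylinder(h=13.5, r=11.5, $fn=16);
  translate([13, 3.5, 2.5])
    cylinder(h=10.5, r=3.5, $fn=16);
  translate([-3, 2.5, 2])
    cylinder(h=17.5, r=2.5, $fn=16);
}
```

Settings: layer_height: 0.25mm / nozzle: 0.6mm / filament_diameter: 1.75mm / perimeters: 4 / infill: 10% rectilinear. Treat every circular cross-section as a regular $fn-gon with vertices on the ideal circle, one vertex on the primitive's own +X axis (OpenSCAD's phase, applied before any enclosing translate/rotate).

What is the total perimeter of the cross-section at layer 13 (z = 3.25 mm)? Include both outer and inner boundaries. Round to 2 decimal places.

At z = 3.25 mm: the r=11.5 cylinder contributes a regular 16-gon of circumradius 11.5 (perimeter = 2·16·11.500·sin(180°/16) = 71.79 mm); the cylinder at (13, 3.5): section is a regular 16-gon, circumradius r=3.5 (perimeter = 2·16·3.500·sin(180°/16) = 21.85 mm); the r=2.5 cylinder at (-3, 2.5) contributes a regular 16-gon of circumradius 2.5 (perimeter = 2·16·2.500·sin(180°/16) = 15.61 mm); Merging all regions: the regions partially overlap (shared area 23.75 mm²), so the edge portions inside another operand are dropped and the merged outline is re-measured after clipping — boundary = 82.88 mm. Overall, the cross-section is a single solid region. Total boundary length (outer) = 82.88 mm.

82.88 mm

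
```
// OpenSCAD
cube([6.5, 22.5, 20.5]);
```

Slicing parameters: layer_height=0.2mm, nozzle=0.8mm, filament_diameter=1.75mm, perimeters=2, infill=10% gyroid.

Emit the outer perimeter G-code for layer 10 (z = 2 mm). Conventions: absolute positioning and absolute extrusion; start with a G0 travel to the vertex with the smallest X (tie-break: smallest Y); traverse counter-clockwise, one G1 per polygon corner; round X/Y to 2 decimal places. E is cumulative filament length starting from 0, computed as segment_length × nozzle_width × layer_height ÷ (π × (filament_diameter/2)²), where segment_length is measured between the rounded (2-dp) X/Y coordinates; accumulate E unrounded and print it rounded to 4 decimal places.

At z = 2 mm: the cube is present — its section is the full 6.5×22.5 rectangle. The outline is a single polygon with 4 vertices. Extrusion per mm of travel: 0.8 × 0.2 / (π × 0.875²) = 0.066520. Accumulating E over each segment gives final E = 3.8582.

G0 X0.00 Y0.00 Z2.00
G1 X6.50 Y0.00 E0.4324
G1 X6.50 Y22.50 E1.9291
G1 X0.00 Y22.50 E2.3615
G1 X0.00 Y0.00 E3.8582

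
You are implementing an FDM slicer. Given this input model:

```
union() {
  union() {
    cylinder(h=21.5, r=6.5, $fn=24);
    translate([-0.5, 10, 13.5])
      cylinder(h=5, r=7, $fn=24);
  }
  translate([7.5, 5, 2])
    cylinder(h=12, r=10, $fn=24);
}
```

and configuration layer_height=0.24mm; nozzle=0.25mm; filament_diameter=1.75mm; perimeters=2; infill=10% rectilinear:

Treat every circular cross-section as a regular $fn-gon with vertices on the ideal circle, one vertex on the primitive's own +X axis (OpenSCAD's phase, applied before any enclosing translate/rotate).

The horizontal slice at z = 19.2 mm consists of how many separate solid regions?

1

At z = 19.2 mm: the cylinder: section is a regular 24-gon, circumradius r=6.5; the cylinder at (-0.5, 10) is absent (z outside [13.5, 18.5]); Combining (union): only the r=6.5 cylinder is present, so the union is just that shape — 1 connected region; the cylinder at (7.5, 5) is absent (z outside [2, 14]); Taking the union: only the result so far is present, so the union is just that shape — 1 connected region. The result has 1 disconnected region.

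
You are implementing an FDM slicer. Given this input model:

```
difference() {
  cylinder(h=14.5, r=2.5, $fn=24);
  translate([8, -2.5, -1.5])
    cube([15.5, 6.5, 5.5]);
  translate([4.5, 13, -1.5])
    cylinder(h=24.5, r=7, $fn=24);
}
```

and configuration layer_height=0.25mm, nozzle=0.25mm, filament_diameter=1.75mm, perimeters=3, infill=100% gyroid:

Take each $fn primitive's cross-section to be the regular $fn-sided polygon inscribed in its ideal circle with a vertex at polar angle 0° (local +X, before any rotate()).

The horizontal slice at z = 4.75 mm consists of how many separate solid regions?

At z = 4.75 mm: the r=2.5 cylinder gives a regular 24-gon of circumradius 2.5 (constant along its height); the cube at (8, -2.5) does not reach this height (z outside [-1.5, 4]); the cylinder at (4.5, 13): section is a regular 24-gon, circumradius r=7; After the difference (first − rest): starting from the r=2.5 cylinder, the r=7 cylinder at (4.5, 13) misses the remaining region (no effect) — 1 connected region. The result has 1 disconnected region.

1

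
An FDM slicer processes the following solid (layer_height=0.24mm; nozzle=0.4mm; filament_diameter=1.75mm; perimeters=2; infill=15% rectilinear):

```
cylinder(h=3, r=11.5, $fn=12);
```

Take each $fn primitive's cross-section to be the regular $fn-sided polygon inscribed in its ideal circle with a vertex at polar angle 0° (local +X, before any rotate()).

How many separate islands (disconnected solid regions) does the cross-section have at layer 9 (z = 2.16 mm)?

At z = 2.16 mm: the cylinder: section is a regular 12-gon, circumradius r=11.5. Overall, the cross-section is a single solid region. Island count = 1.

1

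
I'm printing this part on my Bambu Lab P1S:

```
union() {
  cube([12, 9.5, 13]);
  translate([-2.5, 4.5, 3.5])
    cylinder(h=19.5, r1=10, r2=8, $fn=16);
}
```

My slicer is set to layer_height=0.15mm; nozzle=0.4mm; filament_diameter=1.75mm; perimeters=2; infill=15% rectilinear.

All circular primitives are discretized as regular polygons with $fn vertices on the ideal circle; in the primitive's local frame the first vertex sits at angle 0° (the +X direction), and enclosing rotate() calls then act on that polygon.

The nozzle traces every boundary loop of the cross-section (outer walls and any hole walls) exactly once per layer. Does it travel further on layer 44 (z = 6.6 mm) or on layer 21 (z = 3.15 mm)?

layer 44 (z = 6.6 mm)

Layer 44 (z = 6.6): the cube (footprint 12×9.5) is included at this height (perimeter 43.00 mm); the cone at (-2.5, 4.5) contributes a regular 16-gon of circumradius 9.682 (interpolated between r1=10 and r2=8 at t=0.159) (perimeter = 2·16·9.682·sin(180°/16) = 60.44 mm); Combining (union): the regions partially overlap (shared area 63.19 mm²), so the edge portions inside another operand are dropped and the merged outline is re-measured after clipping — boundary = 72.38 mm. So its perimeter = 72.38 mm. Layer 21 (z = 3.15): the 12×9.5 cube contributes its full rectangle (perimeter 43.00 mm); the cone at (-2.5, 4.5) is not intersected at this z (z outside [3.5, 23]); Combining (union): only the 12×9.5 cube is present, so the union is just that shape — boundary = 43.00 mm. So its perimeter = 43.00 mm. Layer 44 is larger (72.38 vs 43.00 mm).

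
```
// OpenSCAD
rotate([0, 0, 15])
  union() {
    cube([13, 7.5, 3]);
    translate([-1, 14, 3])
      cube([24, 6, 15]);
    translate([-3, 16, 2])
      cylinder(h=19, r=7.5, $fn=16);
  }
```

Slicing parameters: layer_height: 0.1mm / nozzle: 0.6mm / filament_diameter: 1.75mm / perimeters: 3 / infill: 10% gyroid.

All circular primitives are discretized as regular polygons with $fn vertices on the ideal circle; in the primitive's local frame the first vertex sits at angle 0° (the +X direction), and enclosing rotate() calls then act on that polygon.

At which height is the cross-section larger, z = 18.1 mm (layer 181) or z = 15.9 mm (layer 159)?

layer 159 (z = 15.9 mm)

Layer 181 (z = 18.1): the cube does not reach this height (z outside [0, 3]); the cube at (-1, 14) does not reach this height (z outside [3, 18]); the r=7.5 cylinder at (-3, 16) contributes a regular 16-gon of circumradius 7.5 (area = (16/2)·7.500²·sin(360°/16) = 172.21 mm²); Combining (union): only the r=7.5 cylinder at (-3, 16) is present, so the union is just that shape — area = 172.21 mm²; (whole slice rotated 15° about Z — lengths, areas and connectivity unchanged). So its area = 172.21 mm². Layer 159 (z = 15.9): the cube is not intersected at this z (z outside [0, 3]); the cube at (-1, 14) is present — its section is the full 24×6 rectangle (area 144.00 mm²); the r=7.5 cylinder at (-3, 16) gives a regular 16-gon of circumradius 7.5 (constant along its height) (area = (16/2)·7.500²·sin(360°/16) = 172.21 mm²); Merging all regions: the regions partially overlap — summed areas 316.21 mm² minus the doubly-counted overlap 30.71 mm² gives 285.50 mm² — area = 285.50 mm²; (whole slice rotated 15° about Z — lengths, areas and connectivity unchanged). So its area = 285.50 mm². Layer 159 is larger (285.50 vs 172.21 mm²).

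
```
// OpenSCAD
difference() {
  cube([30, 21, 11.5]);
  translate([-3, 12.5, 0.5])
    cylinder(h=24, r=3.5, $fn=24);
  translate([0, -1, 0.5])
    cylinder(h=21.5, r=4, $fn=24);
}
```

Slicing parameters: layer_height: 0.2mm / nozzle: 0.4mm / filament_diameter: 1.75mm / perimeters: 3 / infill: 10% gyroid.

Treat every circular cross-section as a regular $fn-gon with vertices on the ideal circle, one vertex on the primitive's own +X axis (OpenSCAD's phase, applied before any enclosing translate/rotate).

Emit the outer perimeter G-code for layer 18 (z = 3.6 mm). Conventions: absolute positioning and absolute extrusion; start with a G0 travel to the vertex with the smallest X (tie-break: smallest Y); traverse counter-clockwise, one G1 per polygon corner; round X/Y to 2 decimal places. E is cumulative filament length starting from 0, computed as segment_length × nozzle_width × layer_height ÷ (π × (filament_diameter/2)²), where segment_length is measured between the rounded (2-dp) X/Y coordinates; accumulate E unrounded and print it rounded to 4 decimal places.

At z = 3.6 mm: the 30×21 cube contributes its full rectangle; the r=3.5 cylinder at (-3, 12.5) contributes a regular 24-gon of circumradius 3.5; the r=4 cylinder at (0, -1) contributes a regular 24-gon of circumradius 4; Taking the first minus the rest: starting from the 30×21 cube, the r=3.5 cylinder at (-3, 12.5) partially overlaps it — only the 1.15 mm² overlap (of its 38.05 mm²) is removed, clipping the outline; the r=4 cylinder at (0, -1) partially overlaps it — only the 8.49 mm² overlap (of its 49.69 mm²) is removed, clipping the outline — 1 connected region. The outline is a single polygon with 17 vertices. Extrusion per mm of travel: 0.4 × 0.2 / (π × 0.875²) = 0.033260. Accumulating E over each segment gives final E = 3.3447.

G0 X0.00 Y3.00 Z3.60
G1 X1.04 Y2.86 E0.0349
G1 X2.00 Y2.46 E0.0695
G1 X2.83 Y1.83 E0.1042
G1 X3.46 Y1.00 E0.1388
G1 X3.86 Y0.04 E0.1734
G1 X3.87 Y0.00 E0.1748
G1 X30.00 Y0.00 E1.0439
G1 X30.00 Y21.00 E1.7423
G1 X0.00 Y21.00 E2.7401
G1 X0.00 Y14.29 E2.9633
G1 X0.03 Y14.25 E2.9650
G1 X0.38 Y13.41 E2.9952
G1 X0.50 Y12.50 E3.0258
G1 X0.38 Y11.59 E3.0563
G1 X0.03 Y10.75 E3.0866
G1 X0.00 Y10.71 E3.0882
G1 X0.00 Y3.00 E3.3447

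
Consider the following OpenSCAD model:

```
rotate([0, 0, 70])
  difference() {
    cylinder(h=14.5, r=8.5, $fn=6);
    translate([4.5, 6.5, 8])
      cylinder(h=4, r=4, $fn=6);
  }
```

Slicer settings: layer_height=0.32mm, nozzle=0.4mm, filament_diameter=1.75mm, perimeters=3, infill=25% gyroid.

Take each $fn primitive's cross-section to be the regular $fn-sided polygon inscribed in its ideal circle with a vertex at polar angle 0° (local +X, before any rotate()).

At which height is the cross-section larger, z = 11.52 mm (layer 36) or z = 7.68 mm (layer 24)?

Layer 36 (z = 11.52): the r=8.5 cylinder gives a regular 6-gon of circumradius 8.5 (constant along its height) (area = (6/2)·8.500²·sin(360°/6) = 187.71 mm²); the r=4 cylinder at (4.5, 6.5) contributes a regular 6-gon of circumradius 4 (area = (6/2)·4.000²·sin(360°/6) = 41.57 mm²); Taking the first minus the rest: starting from the r=8.5 cylinder (187.71 mm²), the r=4 cylinder at (4.5, 6.5) partially overlaps it — only the 17.92 mm² overlap (of its 41.57 mm²) is removed, clipping the outline — area = 169.80 mm²; (rotated 70° about Z; rotation is an isometry so areas/perimeters/island counts are preserved). So its area = 169.80 mm². Layer 24 (z = 7.68): the r=8.5 cylinder gives a regular 6-gon of circumradius 8.5 (constant along its height) (area = (6/2)·8.500²·sin(360°/6) = 187.71 mm²); the cylinder at (4.5, 6.5) is absent (z outside [8, 12]); Subtracting the remaining from the first: none of the subtracted shapes is present at this height, so the r=8.5 cylinder is unchanged — area = 187.71 mm²; (whole slice rotated 70° about Z — lengths, areas and connectivity unchanged). So its area = 187.71 mm². Layer 24 is larger (187.71 vs 169.80 mm²).

layer 24 (z = 7.68 mm)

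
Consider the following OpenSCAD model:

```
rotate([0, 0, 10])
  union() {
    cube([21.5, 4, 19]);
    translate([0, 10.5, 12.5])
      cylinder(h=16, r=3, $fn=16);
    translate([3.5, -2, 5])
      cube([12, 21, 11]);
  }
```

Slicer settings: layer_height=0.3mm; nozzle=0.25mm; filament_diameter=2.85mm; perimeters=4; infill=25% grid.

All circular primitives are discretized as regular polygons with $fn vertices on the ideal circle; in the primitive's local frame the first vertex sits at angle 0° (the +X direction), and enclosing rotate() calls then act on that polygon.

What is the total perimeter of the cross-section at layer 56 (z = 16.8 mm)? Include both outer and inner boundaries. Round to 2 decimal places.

At z = 16.8 mm: the 21.5×4 cube contributes its full rectangle (perimeter 51.00 mm); the cylinder at (0, 10.5): section is a regular 16-gon, circumradius r=3 (perimeter = 2·16·3.000·sin(180°/16) = 18.73 mm); the cube at (3.5, -2) is not intersected at this z (z outside [5, 16]); Merging all regions: the 2 present regions are separate (no shared area or edge), so areas and boundary lengths simply add and each stays a separate island — boundary = 69.73 mm; (rotated 10° about Z; rotation is an isometry so areas/perimeters/island counts are preserved). Overall, the cross-section has 2 separate islands. Total boundary length (outer) = 69.73 mm.

69.73 mm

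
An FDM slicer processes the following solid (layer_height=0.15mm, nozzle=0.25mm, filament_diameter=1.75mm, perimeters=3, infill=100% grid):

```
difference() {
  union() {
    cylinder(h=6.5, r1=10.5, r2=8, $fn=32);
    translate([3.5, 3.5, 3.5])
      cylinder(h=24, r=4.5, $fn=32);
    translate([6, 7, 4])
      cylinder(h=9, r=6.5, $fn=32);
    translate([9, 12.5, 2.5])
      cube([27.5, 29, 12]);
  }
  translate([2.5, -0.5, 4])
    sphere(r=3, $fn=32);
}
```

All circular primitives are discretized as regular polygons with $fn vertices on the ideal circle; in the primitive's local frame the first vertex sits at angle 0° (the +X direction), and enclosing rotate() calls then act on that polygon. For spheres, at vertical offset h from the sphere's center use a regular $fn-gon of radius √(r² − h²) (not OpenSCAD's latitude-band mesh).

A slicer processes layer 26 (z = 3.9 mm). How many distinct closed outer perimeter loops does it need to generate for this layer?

2

At z = 3.9 mm: the cone (r1=10.5→r2=8) has section circumradius 9.000 here — a regular 32-gon; the r=4.5 cylinder at (3.5, 3.5) gives a regular 32-gon of circumradius 4.5 (constant along its height); the cylinder at (6, 7) does not reach this height (z outside [4, 13]); the 27.5×29 cube at (9, 12.5) contributes its full rectangle; Taking the union: the regions partially overlap (shared area 61.51 mm²), so overlapping operands fuse into one piece — 2 connected regions; the r=3 sphere at (2.5, -0.5) contributes a regular 32-gon of circumradius √(3²−0.1²) = 2.998; Subtracting the remaining from the first: starting from the result so far, the r=3 sphere at (2.5, -0.5) lies wholly inside it (removes its full 28.06 mm² and its 18.81 mm outline becomes a hole wall) — 2 connected regions with 1 hole. The result has 2 disconnected regions.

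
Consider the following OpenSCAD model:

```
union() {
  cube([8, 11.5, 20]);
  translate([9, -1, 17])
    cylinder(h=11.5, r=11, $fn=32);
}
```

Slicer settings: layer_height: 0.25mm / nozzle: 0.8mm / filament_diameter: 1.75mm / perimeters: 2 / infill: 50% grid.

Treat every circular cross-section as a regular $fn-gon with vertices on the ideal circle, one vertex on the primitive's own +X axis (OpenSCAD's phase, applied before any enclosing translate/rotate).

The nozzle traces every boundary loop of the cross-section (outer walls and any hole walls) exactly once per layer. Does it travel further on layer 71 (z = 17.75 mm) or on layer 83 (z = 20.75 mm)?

layer 71 (z = 17.75 mm)

Layer 71 (z = 17.75): the cube (footprint 8×11.5) is included at this height (perimeter 39.00 mm); the r=11 cylinder at (9, -1) contributes a regular 32-gon of circumradius 11 (perimeter = 2·32·11.000·sin(180°/32) = 69.00 mm); Taking the union: the regions partially overlap (shared area 67.11 mm²), so the edge portions inside another operand are dropped and the merged outline is re-measured after clipping — boundary = 75.27 mm. So its perimeter = 75.27 mm. Layer 83 (z = 20.75): the cube does not reach this height (z outside [0, 20]); the cylinder at (9, -1): section is a regular 32-gon, circumradius r=11 (perimeter = 2·32·11.000·sin(180°/32) = 69.00 mm); Taking the union: only the r=11 cylinder at (9, -1) is present, so the union is just that shape — boundary = 69.00 mm. So its perimeter = 69.00 mm. Layer 71 is larger (75.27 vs 69.00 mm).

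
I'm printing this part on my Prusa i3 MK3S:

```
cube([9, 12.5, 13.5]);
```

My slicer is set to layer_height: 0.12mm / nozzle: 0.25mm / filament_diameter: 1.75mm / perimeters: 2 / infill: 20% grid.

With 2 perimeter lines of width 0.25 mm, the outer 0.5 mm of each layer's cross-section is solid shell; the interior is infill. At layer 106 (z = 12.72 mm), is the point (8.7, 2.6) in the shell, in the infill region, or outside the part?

At z = 12.72 mm: the 9×12.5 cube contributes its full rectangle. Overall, the cross-section is a single solid region. The nearest boundary edge runs (9.00, 0.00)→(9.00, 12.50); distance from the point to it = 0.30 mm. The point is inside the cross-section, 0.30 mm from the nearest boundary — within the 0.5 mm shell band (2 × 0.25).

shell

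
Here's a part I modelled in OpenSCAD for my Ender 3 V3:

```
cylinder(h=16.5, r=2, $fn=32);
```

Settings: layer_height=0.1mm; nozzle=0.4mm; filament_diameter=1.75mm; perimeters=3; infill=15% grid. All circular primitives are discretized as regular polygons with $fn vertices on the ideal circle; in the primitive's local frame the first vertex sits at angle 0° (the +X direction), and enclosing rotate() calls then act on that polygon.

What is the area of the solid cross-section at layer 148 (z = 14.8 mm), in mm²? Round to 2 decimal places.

At z = 14.8 mm: the r=2 cylinder gives a regular 32-gon of circumradius 2 (constant along its height) (area = (32/2)·2.000²·sin(360°/32) = 12.49 mm²). Overall, the cross-section is a single solid region. Net area = 12.49 mm².

12.49 mm²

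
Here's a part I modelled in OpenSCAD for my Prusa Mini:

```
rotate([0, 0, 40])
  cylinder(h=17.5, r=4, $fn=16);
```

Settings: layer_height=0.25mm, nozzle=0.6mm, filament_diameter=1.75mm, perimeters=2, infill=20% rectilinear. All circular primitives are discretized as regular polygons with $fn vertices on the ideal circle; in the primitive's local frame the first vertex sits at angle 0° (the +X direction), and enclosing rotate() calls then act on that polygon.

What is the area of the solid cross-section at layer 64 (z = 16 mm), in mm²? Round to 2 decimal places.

48.98 mm²

At z = 16 mm: the r=4 cylinder contributes a regular 16-gon of circumradius 4 (area = (16/2)·4.000²·sin(360°/16) = 48.98 mm²); (rotated 40° about Z; rotation is an isometry so areas/perimeters/island counts are preserved). Overall, the cross-section is a single solid region. Net area = 48.98 mm².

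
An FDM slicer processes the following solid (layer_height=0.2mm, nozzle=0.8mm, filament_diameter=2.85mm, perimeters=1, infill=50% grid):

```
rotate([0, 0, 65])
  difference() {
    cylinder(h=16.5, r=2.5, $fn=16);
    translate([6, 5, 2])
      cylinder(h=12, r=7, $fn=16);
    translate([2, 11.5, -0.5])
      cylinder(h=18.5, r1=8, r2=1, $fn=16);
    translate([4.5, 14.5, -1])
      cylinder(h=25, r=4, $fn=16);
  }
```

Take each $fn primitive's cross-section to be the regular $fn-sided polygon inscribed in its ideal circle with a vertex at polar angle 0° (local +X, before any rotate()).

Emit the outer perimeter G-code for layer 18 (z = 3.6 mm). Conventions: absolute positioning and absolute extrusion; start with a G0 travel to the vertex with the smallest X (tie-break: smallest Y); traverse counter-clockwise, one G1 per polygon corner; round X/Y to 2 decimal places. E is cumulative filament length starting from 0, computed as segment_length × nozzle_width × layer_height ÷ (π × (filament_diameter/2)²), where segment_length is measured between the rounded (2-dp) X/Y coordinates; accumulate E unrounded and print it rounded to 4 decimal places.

G0 X-2.50 Y0.11 Z3.60
G1 X-2.35 Y-0.86 E0.0246
G1 X-1.84 Y-1.69 E0.0491
G1 X-1.06 Y-2.27 E0.0734
G1 X-0.11 Y-2.50 E0.0979
G1 X0.86 Y-2.35 E0.1226
G1 X1.69 Y-1.84 E0.1470
G1 X2.27 Y-1.06 E0.1714
G1 X2.50 Y-0.11 E0.1959
G1 X2.35 Y0.86 E0.2205
G1 X1.84 Y1.69 E0.2449
G1 X1.72 Y1.78 E0.2487
G1 X0.40 Y0.97 E0.2875
G1 X-2.30 Y0.56 E0.3560
G1 X-2.38 Y0.58 E0.3581
G1 X-2.50 Y0.11 E0.3703

At z = 3.6 mm: the r=2.5 cylinder contributes a regular 16-gon of circumradius 2.5; the r=7 cylinder at (6, 5) gives a regular 16-gon of circumradius 7 (constant along its height); the cone at (2, 11.5): at t=0.222 of its height the radius interpolates to r₁+(r₂−r₁)t = 6.449, giving a regular 16-gon of that circumradius; the r=4 cylinder at (4.5, 14.5) contributes a regular 16-gon of circumradius 4; Taking the first minus the rest: starting from the r=2.5 cylinder, the r=7 cylinder at (6, 5) partially overlaps it — only the 4.69 mm² overlap (of its 150.01 mm²) is removed, clipping the outline; the cone at (2, 11.5) misses the remaining region (no effect); the r=4 cylinder at (4.5, 14.5) misses the remaining region (no effect) — 1 connected region; (whole slice rotated 65° about Z — lengths, areas and connectivity unchanged). The outline is a single polygon with 15 vertices. Extrusion per mm of travel: 0.8 × 0.2 / (π × 1.425²) = 0.025081. Accumulating E over each segment gives final E = 0.3703.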